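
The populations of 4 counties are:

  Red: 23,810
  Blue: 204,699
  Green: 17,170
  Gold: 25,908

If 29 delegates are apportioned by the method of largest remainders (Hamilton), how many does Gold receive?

3

Standard divisor: 271587 ÷ 29 ≈ 9365.069.
Standard quotas: Red 2.5424, Blue 21.8577, Green 1.8334, Gold 2.7665.
Lower quotas: Red 2, Blue 21, Green 1, Gold 2 (sum 26, leaving 3 seats).
Remainders in descending order: Blue 0.8577, Green 0.8334, Gold 0.7665, Red 0.5424.
The surplus seats go to Blue, Green, Gold.
Gold receives 3.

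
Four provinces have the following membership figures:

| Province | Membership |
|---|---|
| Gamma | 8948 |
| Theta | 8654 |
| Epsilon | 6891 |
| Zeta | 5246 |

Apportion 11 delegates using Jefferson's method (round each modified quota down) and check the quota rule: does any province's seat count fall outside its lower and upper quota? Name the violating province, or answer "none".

Standard quotas: Gamma 3.310, Theta 3.201, Epsilon 2.549, Zeta 1.940.
Jefferson allocation: Gamma 3, Theta 3, Epsilon 3, Zeta 2.
Every allocation lies between the lower and upper quota.

none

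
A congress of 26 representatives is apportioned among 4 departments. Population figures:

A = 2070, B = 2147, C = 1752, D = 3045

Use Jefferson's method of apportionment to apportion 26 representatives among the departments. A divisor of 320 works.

With modified divisor 320: modified quotas A 6.469, B 6.709, C 5.475, D 9.516.
Rounding down: A 6, B 6, C 5, D 9 (total 26).

A: 6; B: 6; C: 5; D: 9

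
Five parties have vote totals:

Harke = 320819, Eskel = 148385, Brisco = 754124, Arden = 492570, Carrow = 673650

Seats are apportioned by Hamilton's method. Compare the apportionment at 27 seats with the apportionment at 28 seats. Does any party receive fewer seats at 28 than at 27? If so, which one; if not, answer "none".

At 27 seats: Harke 4, Eskel 2, Brisco 8, Arden 5, Carrow 8.
At 28 seats: Harke 4, Eskel 1, Brisco 9, Arden 6, Carrow 8.
Eskel drops from 2 to 1.

Eskel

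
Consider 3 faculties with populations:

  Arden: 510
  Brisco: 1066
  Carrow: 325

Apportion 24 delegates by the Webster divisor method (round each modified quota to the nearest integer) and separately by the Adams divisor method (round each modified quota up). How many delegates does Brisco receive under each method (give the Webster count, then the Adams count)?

14 and 13

Webster: Arden 6, Brisco 14, Carrow 4.
Adams: Arden 7, Brisco 13, Carrow 4.
Brisco gets 14 under Webster and 13 under Adams.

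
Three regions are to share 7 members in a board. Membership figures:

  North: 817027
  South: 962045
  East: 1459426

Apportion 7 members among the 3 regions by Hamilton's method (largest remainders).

North=2, South=2, East=3

Standard divisor: 3238498 ÷ 7 ≈ 462642.571.
Standard quotas: North 1.7660, South 2.0795, East 3.1545.
Lower quotas: North 1, South 2, East 3 (sum 6, leaving 1 seat).
Remainders in descending order: North 0.7660, East 0.1545, South 0.0795.
Largest remainder: North receives the extra seat.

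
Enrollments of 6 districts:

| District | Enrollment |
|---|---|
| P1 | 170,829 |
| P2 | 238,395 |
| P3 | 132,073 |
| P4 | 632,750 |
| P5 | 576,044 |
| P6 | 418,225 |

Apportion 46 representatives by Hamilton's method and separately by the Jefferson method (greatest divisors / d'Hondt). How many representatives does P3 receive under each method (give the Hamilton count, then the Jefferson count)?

Hamilton: P1 4, P2 5, P3 3, P4 13, P5 12, P6 9.
Jefferson: P1 3, P2 5, P3 2, P4 14, P5 13, P6 9.
P3 gets 3 under Hamilton and 2 under Jefferson.

3 and 2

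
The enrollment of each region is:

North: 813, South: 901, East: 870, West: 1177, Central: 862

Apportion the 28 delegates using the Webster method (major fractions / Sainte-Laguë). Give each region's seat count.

North 5; South 6; East 5; West 7; Central 5

Standard divisor 4623/28 ≈ 165.107; standard quotas: North 4.924, South 5.457, East 5.269, West 7.129, Central 5.221.
Rounding to the nearest integer gives 5, 5, 5, 7, 5 = 27 seats, so the divisor must be adjusted.
With modified divisor 160: modified quotas North 5.081, South 5.631, East 5.438, West 7.356, Central 5.388.
Rounding to the nearest integer: North 5, South 6, East 5, West 7, Central 5 (total 28).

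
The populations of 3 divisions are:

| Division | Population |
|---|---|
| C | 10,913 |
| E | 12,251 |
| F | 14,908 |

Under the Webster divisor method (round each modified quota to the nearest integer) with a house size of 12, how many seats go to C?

3

Standard divisor 38072/12 ≈ 3172.667; standard quotas: C 3.440, E 3.861, F 4.699.
Rounding to the nearest integer gives C 3, E 4, F 5 — total 12, matching the house size, so no adjustment is needed.
C receives 3.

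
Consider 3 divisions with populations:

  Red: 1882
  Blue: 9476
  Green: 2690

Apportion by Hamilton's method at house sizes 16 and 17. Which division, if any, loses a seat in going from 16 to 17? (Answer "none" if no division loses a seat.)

At 16 seats: Red 2, Blue 11, Green 3.
At 17 seats: Red 2, Blue 12, Green 3.
No division's allocation decreased.

none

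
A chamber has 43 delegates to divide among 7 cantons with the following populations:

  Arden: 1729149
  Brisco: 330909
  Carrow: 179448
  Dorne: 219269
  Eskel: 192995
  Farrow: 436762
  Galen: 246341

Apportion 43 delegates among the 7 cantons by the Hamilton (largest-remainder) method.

Total 3334873; standard divisor 3334873/43 ≈ 77555.186.
Standard quotas: Arden 22.2957, Brisco 4.2668, Carrow 2.3138, Dorne 2.8273, Eskel 2.4885, Farrow 5.6316, Galen 3.1763.
Lower quotas: Arden 22, Brisco 4, Carrow 2, Dorne 2, Eskel 2, Farrow 5, Galen 3 (sum 40, leaving 3 seats).
Remainders in descending order: Dorne 0.8273, Farrow 0.6316, Eskel 0.4885, Carrow 0.3138, Arden 0.2957, Brisco 0.2668, Galen 0.1763.
Largest remainders: Dorne, Farrow, Eskel receive the extra seats.

Arden 22; Brisco 4; Carrow 2; Dorne 3; Eskel 3; Farrow 6; Galen 3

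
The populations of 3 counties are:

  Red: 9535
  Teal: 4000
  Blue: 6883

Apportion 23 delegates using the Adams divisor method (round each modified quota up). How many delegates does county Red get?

10

Standard divisor 20418/23 ≈ 887.739; standard quotas: Red 10.741, Teal 4.506, Blue 7.753.
Rounding up gives 11, 5, 8 = 24 seats, so the divisor must be adjusted.
With modified divisor 970: modified quotas Red 9.830, Teal 4.124, Blue 7.096.
Rounding up: Red 10, Teal 5, Blue 8 (total 23).
Red receives 10.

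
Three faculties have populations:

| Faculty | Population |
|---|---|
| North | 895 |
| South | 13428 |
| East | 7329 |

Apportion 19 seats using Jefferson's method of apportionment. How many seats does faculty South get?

12

Standard divisor 21652/19 ≈ 1139.579; standard quotas: North 0.785, South 11.783, East 6.431.
Rounding down gives 0, 11, 6 = 17 seats, so the divisor must be adjusted.
With modified divisor 1040: modified quotas North 0.861, South 12.912, East 7.047.
Rounding down: North 0, South 12, East 7 (total 19).
South receives 12.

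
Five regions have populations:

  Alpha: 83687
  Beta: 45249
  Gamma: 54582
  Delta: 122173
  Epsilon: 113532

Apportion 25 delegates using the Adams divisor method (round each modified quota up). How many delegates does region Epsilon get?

Standard divisor 419223/25 ≈ 16768.92; standard quotas: Alpha 4.991, Beta 2.698, Gamma 3.255, Delta 7.286, Epsilon 6.770.
Rounding up gives 5, 3, 4, 8, 7 = 27 seats, so the divisor must be adjusted.
With modified divisor 18600: modified quotas Alpha 4.499, Beta 2.433, Gamma 2.935, Delta 6.568, Epsilon 6.104.
Rounding up: Alpha 5, Beta 3, Gamma 3, Delta 7, Epsilon 7 (total 25).
Epsilon receives 7.

7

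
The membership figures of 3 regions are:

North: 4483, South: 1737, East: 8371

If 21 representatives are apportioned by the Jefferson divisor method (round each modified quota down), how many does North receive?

6

Standard divisor 14591/21 ≈ 694.81; standard quotas: North 6.452, South 2.500, East 12.048.
Rounding down gives 6, 2, 12 = 20 seats, so the divisor must be adjusted.
With modified divisor 642.87: modified quotas North 6.973, South 2.702, East 13.021.
Rounding down: North 6, South 2, East 13 (total 21).
North receives 6.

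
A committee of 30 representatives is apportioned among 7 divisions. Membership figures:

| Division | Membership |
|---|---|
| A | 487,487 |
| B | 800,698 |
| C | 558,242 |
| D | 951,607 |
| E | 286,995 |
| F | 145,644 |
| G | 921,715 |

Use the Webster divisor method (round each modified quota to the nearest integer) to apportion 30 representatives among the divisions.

A 3, B 6, C 4, D 7, E 2, F 1, G 7

Standard divisor 4152388/30 ≈ 138412.933; standard quotas: A 3.522, B 5.785, C 4.033, D 6.875, E 2.073, F 1.052, G 6.659.
Rounding to the nearest integer gives 4, 6, 4, 7, 2, 1, 7 = 31 seats, so the divisor must be adjusted.
With modified divisor 140500: modified quotas A 3.470, B 5.699, C 3.973, D 6.773, E 2.043, F 1.037, G 6.560.
Rounding to the nearest integer: A 3, B 6, C 4, D 7, E 2, F 1, G 7 (total 30).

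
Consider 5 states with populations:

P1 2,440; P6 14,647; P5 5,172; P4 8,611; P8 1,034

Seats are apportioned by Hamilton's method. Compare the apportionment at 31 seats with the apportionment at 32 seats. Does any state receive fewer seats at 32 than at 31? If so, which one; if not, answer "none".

P1

At 31 seats: P1 3, P6 14, P5 5, P4 8, P8 1.
At 32 seats: P1 2, P6 15, P5 5, P4 9, P8 1.
P1 drops from 3 to 2.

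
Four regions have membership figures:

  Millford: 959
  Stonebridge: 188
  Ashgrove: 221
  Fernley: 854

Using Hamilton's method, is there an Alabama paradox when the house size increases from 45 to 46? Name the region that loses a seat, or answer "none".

At 45 seats: Millford 19, Stonebridge 4, Ashgrove 5, Fernley 17.
At 46 seats: Millford 20, Stonebridge 4, Ashgrove 4, Fernley 18.
Ashgrove drops from 5 to 4.

Ashgrove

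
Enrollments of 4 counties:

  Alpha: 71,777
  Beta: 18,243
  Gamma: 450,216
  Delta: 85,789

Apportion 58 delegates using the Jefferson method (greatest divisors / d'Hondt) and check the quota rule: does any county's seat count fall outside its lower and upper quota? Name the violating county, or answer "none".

Gamma

Standard quotas: Alpha 6.650, Beta 1.690, Gamma 41.712, Delta 7.948.
Jefferson allocation: Alpha 6, Beta 1, Gamma 43, Delta 8.
Gamma has quota 41.712 (lower 41, upper 42) but receives 43 — outside the quota interval.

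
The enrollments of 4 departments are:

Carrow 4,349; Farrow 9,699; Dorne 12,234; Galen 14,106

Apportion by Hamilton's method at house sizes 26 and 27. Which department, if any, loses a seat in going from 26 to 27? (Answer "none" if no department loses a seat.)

none

At 26 seats: Carrow 3, Farrow 6, Dorne 8, Galen 9.
At 27 seats: Carrow 3, Farrow 7, Dorne 8, Galen 9.
No department's allocation decreased.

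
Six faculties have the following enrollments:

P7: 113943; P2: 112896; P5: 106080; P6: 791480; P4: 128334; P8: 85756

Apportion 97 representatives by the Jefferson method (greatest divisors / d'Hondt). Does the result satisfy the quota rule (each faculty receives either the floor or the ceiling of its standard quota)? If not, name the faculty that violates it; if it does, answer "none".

P6

Standard quotas: P7 8.257, P2 8.182, P5 7.688, P6 57.358, P4 9.300, P8 6.215.
Jefferson allocation: P7 8, P2 8, P5 7, P6 59, P4 9, P8 6.
P6 has quota 57.358 (lower 57, upper 58) but receives 59 — outside the quota interval.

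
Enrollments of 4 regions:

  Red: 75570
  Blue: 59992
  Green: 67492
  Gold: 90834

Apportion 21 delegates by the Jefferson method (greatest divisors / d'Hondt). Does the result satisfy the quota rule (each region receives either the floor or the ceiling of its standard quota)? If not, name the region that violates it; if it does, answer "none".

Standard quotas: Red 5.400, Blue 4.287, Green 4.823, Gold 6.491.
Jefferson allocation: Red 5, Blue 4, Green 5, Gold 7.
Every allocation lies between the lower and upper quota.

none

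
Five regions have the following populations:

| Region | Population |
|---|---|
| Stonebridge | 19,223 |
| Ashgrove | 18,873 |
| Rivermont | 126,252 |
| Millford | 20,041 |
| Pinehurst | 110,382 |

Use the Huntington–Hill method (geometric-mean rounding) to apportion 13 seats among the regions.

With divisor 23866: modified quotas Stonebridge 0.805, Ashgrove 0.791, Rivermont 5.290, Millford 0.840, Pinehurst 4.625.
Geometric-mean thresholds: Stonebridge (min 1), Ashgrove (min 1), Rivermont √(5·6)=5.477, Millford (min 1), Pinehurst √(4·5)=4.472.
Each quota rounded against its threshold gives Stonebridge 1, Ashgrove 1, Rivermont 5, Millford 1, Pinehurst 5 (total 13).

Stonebridge 1, Ashgrove 1, Rivermont 5, Millford 1, Pinehurst 5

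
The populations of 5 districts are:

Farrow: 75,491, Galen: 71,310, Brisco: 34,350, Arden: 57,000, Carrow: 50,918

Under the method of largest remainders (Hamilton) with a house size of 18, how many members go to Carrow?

3

The standard divisor is 289069/18 ≈ 16059.389.
Standard quotas: Farrow 4.7007, Galen 4.4404, Brisco 2.1389, Arden 3.5493, Carrow 3.1706.
Lower quotas: Farrow 4, Galen 4, Brisco 2, Arden 3, Carrow 3 (sum 16, leaving 2 seats).
Remainders in descending order: Farrow 0.7007, Arden 0.5493, Galen 0.4404, Carrow 0.1706, Brisco 0.1389.
Largest remainders: Farrow, Arden receive the extra seats.
Carrow receives 3.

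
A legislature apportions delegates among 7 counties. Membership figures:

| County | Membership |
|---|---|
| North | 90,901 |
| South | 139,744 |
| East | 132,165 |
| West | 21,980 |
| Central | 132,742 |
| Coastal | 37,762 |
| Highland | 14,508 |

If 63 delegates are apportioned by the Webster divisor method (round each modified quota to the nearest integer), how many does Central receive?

15

Standard divisor 569802/63 ≈ 9044.476; standard quotas: North 10.050, South 15.451, East 14.613, West 2.430, Central 14.677, Coastal 4.175, Highland 1.604.
Rounding to the nearest integer gives North 10, South 15, East 15, West 2, Central 15, Coastal 4, Highland 2 — total 63, matching the house size, so no adjustment is needed.
Central receives 15.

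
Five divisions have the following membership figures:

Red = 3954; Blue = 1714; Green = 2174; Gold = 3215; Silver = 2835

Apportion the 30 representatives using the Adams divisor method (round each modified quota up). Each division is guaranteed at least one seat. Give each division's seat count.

Standard divisor 13892/30 ≈ 463.067; standard quotas: Red 8.539, Blue 3.701, Green 4.695, Gold 6.943, Silver 6.122.
Rounding up gives 9, 4, 5, 7, 7 = 32 seats, so the divisor must be adjusted.
With modified divisor 500: modified quotas Red 7.908, Blue 3.428, Green 4.348, Gold 6.430, Silver 5.670.
Rounding up: Red 8, Blue 4, Green 5, Gold 7, Silver 6 (total 30).

Red 8; Blue 4; Green 5; Gold 7; Silver 6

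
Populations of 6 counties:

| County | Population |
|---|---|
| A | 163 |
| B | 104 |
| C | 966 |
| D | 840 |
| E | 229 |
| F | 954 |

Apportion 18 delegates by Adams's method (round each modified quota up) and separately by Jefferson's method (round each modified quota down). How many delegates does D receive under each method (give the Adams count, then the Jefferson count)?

4 and 5

Adams: A 1, B 1, C 5, D 4, E 2, F 5.
Jefferson: A 1, B 0, C 6, D 5, E 1, F 5.
D gets 4 under Adams and 5 under Jefferson.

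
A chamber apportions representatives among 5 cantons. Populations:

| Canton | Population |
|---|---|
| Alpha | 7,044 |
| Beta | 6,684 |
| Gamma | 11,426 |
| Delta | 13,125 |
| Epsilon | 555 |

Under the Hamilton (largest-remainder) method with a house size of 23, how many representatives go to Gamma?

7

The standard divisor is 38834/23 ≈ 1688.435.
Standard quotas: Alpha 4.1719, Beta 3.9587, Gamma 6.7672, Delta 7.7735, Epsilon 0.3287.
Lower quotas: Alpha 4, Beta 3, Gamma 6, Delta 7, Epsilon 0 (sum 20, leaving 3 seats).
Remainders in descending order: Beta 0.9587, Delta 0.7735, Gamma 0.7672, Epsilon 0.3287, Alpha 0.1719.
Largest remainders: Beta, Delta, Gamma receive the extra seats.
Gamma receives 7.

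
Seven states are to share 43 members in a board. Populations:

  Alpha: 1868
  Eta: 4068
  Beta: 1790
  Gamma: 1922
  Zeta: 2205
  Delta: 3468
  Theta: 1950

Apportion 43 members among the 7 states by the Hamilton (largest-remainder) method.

Alpha 5, Eta 10, Beta 4, Gamma 5, Zeta 5, Delta 9, Theta 5

The standard divisor is 17271/43 ≈ 401.651.
Standard quotas: Alpha 4.651, Eta 10.128, Beta 4.457, Gamma 4.785, Zeta 5.490, Delta 8.634, Theta 4.855.
Lower quotas: Alpha 4, Eta 10, Beta 4, Gamma 4, Zeta 5, Delta 8, Theta 4 (sum 39, leaving 4 seats).
Remainders in descending order: Theta 0.855, Gamma 0.785, Alpha 0.651, Delta 0.634, Zeta 0.490, Beta 0.457, Eta 0.128.
Largest remainders: Theta, Gamma, Alpha, Delta receive the extra seats.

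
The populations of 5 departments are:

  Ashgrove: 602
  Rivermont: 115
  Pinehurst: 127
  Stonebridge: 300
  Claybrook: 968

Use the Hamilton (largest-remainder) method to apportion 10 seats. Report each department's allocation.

Ashgrove: 3, Rivermont: 0, Pinehurst: 1, Stonebridge: 1, Claybrook: 5

The standard divisor is 2112/10 ≈ 211.2.
Standard quotas: Ashgrove 2.850, Rivermont 0.545, Pinehurst 0.601, Stonebridge 1.420, Claybrook 4.583.
Lower quotas: Ashgrove 2, Rivermont 0, Pinehurst 0, Stonebridge 1, Claybrook 4 (sum 7, leaving 3 seats).
Remainders in descending order: Ashgrove 0.850, Pinehurst 0.601, Claybrook 0.583, Rivermont 0.545, Stonebridge 0.420.
The surplus seats go to Ashgrove, Pinehurst, Claybrook.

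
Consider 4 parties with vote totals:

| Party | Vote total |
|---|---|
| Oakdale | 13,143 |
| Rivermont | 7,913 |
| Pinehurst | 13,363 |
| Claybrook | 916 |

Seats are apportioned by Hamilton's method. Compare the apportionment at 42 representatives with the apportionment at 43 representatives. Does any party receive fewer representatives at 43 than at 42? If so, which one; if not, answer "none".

At 42 seats: Oakdale 16, Rivermont 9, Pinehurst 16, Claybrook 1.
At 43 seats: Oakdale 16, Rivermont 10, Pinehurst 16, Claybrook 1.
No party's allocation decreased.

none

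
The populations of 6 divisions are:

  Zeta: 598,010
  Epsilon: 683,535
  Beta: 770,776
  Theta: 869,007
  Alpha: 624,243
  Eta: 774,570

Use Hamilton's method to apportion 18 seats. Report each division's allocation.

Zeta: 2, Epsilon: 3, Beta: 3, Theta: 4, Alpha: 3, Eta: 3

Standard divisor: 4320141 ÷ 18 ≈ 240007.833.
Standard quotas: Zeta 2.4916, Epsilon 2.8480, Beta 3.2115, Theta 3.6207, Alpha 2.6009, Eta 3.2273.
Lower quotas: Zeta 2, Epsilon 2, Beta 3, Theta 3, Alpha 2, Eta 3 (sum 15, leaving 3 seats).
Remainders in descending order: Epsilon 0.8480, Theta 0.6207, Alpha 0.6009, Zeta 0.4916, Eta 0.2273, Beta 0.2115.
Largest remainders: Epsilon, Theta, Alpha receive the extra seats.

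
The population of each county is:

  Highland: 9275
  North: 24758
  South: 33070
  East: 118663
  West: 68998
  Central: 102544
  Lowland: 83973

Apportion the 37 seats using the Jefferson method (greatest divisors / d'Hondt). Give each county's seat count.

Standard divisor 441281/37 ≈ 11926.514; standard quotas: Highland 0.778, North 2.076, South 2.773, East 9.950, West 5.785, Central 8.598, Lowland 7.041.
Rounding down gives 0, 2, 2, 9, 5, 8, 7 = 33 seats, so the divisor must be adjusted.
With modified divisor 10900: modified quotas Highland 0.851, North 2.271, South 3.034, East 10.887, West 6.330, Central 9.408, Lowland 7.704.
Rounding down: Highland 0, North 2, South 3, East 10, West 6, Central 9, Lowland 7 (total 37).

Highland=0; North=2; South=3; East=10; West=6; Central=9; Lowland=7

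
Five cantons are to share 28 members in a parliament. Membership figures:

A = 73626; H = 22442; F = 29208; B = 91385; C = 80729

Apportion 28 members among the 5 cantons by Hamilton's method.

A: 7, H: 2, F: 3, B: 9, C: 7

Standard divisor: 297390 ÷ 28 ≈ 10621.071.
Standard quotas: A 6.9321, H 2.1130, F 2.7500, B 8.6041, C 7.6008.
Lower quotas: A 6, H 2, F 2, B 8, C 7 (sum 25, leaving 3 seats).
Remainders in descending order: A 0.9321, F 0.7500, B 0.6041, C 0.6008, H 0.1130.
The surplus seats go to A, F, B.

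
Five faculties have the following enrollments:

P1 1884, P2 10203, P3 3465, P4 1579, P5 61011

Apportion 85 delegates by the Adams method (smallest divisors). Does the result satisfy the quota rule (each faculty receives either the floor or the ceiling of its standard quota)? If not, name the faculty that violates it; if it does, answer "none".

Standard quotas: P1 2.049, P2 11.098, P3 3.769, P4 1.718, P5 66.366.
Adams allocation: P1 3, P2 11, P3 4, P4 2, P5 65.
P5 has quota 66.366 (lower 66, upper 67) but receives 65 — outside the quota interval.

P5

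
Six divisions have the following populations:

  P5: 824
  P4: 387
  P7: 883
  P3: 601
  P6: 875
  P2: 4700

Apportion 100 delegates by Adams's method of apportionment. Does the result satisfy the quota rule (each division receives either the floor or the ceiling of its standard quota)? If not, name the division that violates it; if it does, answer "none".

P2

Standard quotas: P5 9.964, P4 4.680, P7 10.677, P3 7.267, P6 10.580, P2 56.832.
Adams allocation: P5 10, P4 5, P7 11, P3 8, P6 11, P2 55.
P2 has quota 56.832 (lower 56, upper 57) but receives 55 — outside the quota interval.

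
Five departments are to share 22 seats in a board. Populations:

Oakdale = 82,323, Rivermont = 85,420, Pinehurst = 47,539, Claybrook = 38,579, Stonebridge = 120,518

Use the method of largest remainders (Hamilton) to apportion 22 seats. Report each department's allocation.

Standard divisor: 374379 ÷ 22 ≈ 17017.227.
Standard quotas: Oakdale 4.8376, Rivermont 5.0196, Pinehurst 2.7936, Claybrook 2.2671, Stonebridge 7.0821.
Lower quotas: Oakdale 4, Rivermont 5, Pinehurst 2, Claybrook 2, Stonebridge 7 (sum 20, leaving 2 seats).
Remainders in descending order: Oakdale 0.8376, Pinehurst 0.7936, Claybrook 0.2671, Stonebridge 0.0821, Rivermont 0.0196.
Largest remainders: Oakdale, Pinehurst receive the extra seats.

Oakdale 5, Rivermont 5, Pinehurst 3, Claybrook 2, Stonebridge 7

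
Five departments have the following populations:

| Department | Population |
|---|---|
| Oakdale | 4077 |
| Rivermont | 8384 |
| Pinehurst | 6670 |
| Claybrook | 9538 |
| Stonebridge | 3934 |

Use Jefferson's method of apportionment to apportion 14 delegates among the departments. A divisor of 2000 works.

With modified divisor 2000: modified quotas Oakdale 2.038, Rivermont 4.192, Pinehurst 3.335, Claybrook 4.769, Stonebridge 1.967.
Rounding down: Oakdale 2, Rivermont 4, Pinehurst 3, Claybrook 4, Stonebridge 1 (total 14).

Oakdale: 2; Rivermont: 4; Pinehurst: 3; Claybrook: 4; Stonebridge: 1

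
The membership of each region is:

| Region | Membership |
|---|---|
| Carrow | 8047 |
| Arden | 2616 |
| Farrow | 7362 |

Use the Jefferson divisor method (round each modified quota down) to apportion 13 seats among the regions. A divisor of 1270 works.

Carrow: 6, Arden: 2, Farrow: 5

With modified divisor 1270: modified quotas Carrow 6.336, Arden 2.060, Farrow 5.797.
Rounding down: Carrow 6, Arden 2, Farrow 5 (total 13).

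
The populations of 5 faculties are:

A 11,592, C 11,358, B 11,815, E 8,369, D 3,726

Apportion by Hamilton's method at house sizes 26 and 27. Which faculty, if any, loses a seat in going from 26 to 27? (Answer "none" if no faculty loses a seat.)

none

At 26 seats: A 6, C 6, B 7, E 5, D 2.
At 27 seats: A 7, C 6, B 7, E 5, D 2.
No faculty's allocation decreased.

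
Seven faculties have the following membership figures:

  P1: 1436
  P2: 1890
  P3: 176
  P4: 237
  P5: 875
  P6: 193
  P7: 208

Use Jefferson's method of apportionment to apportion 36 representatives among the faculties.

Standard divisor 5015/36 ≈ 139.306; standard quotas: P1 10.308, P2 13.567, P3 1.263, P4 1.701, P5 6.281, P6 1.385, P7 1.493.
Rounding down gives 10, 13, 1, 1, 6, 1, 1 = 33 seats, so the divisor must be adjusted.
With modified divisor 125.5: modified quotas P1 11.442, P2 15.060, P3 1.402, P4 1.888, P5 6.972, P6 1.538, P7 1.657.
Rounding down: P1 11, P2 15, P3 1, P4 1, P5 6, P6 1, P7 1 (total 36).

P1: 11, P2: 15, P3: 1, P4: 1, P5: 6, P6: 1, P7: 1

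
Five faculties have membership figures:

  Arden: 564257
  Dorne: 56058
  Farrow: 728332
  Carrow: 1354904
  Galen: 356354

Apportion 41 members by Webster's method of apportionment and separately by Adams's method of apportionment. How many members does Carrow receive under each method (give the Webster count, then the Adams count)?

Webster: Arden 7, Dorne 1, Farrow 10, Carrow 18, Galen 5.
Adams: Arden 8, Dorne 1, Farrow 10, Carrow 17, Galen 5.
Carrow gets 18 under Webster and 17 under Adams.

18 and 17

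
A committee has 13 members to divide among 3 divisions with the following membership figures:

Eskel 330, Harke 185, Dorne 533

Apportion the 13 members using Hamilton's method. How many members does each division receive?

Eskel: 4, Harke: 2, Dorne: 7

Total 1048; standard divisor 1048/13 ≈ 80.615.
Standard quotas: Eskel 4.094, Harke 2.295, Dorne 6.612.
Lower quotas: Eskel 4, Harke 2, Dorne 6 (sum 12, leaving 1 seat).
Remainders in descending order: Dorne 0.612, Harke 0.295, Eskel 0.094.
The surplus seat goes to Dorne.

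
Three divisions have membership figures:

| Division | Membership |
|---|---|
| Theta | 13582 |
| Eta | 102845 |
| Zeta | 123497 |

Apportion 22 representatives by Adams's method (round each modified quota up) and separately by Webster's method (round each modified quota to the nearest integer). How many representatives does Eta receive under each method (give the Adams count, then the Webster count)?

Adams: Theta 2, Eta 9, Zeta 11.
Webster: Theta 1, Eta 10, Zeta 11.
Eta gets 9 under Adams and 10 under Webster.

9 and 10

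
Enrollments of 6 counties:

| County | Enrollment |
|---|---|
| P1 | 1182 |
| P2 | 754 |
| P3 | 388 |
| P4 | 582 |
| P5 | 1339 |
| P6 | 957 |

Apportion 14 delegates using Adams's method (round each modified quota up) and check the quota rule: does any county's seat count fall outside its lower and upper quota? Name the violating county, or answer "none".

none

Standard quotas: P1 3.181, P2 2.029, P3 1.044, P4 1.566, P5 3.604, P6 2.576.
Adams allocation: P1 3, P2 2, P3 1, P4 2, P5 3, P6 3.
Every allocation lies between the lower and upper quota.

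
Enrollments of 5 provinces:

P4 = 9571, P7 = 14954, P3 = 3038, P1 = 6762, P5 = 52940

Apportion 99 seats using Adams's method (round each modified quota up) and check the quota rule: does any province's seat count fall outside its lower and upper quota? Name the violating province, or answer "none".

Standard quotas: P4 10.858, P7 16.965, P3 3.447, P1 7.671, P5 60.059.
Adams allocation: P4 11, P7 17, P3 4, P1 8, P5 59.
P5 has quota 60.059 (lower 60, upper 61) but receives 59 — outside the quota interval.

P5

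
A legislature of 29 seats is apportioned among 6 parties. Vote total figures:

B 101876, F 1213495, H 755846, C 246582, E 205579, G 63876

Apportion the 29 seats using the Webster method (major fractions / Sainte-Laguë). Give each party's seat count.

Standard divisor 2587254/29 ≈ 89215.655; standard quotas: B 1.142, F 13.602, H 8.472, C 2.764, E 2.304, G 0.716.
Rounding to the nearest integer gives B 1, F 14, H 8, C 3, E 2, G 1 — total 29, matching the house size, so no adjustment is needed.

B=1; F=14; H=8; C=3; E=2; G=1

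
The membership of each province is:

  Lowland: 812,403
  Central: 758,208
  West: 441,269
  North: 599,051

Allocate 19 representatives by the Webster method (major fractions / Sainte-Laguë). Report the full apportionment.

Lowland 6; Central 6; West 3; North 4

Standard divisor 2610931/19 ≈ 137417.421; standard quotas: Lowland 5.912, Central 5.518, West 3.211, North 4.359.
Rounding to the nearest integer gives Lowland 6, Central 6, West 3, North 4 — total 19, matching the house size, so no adjustment is needed.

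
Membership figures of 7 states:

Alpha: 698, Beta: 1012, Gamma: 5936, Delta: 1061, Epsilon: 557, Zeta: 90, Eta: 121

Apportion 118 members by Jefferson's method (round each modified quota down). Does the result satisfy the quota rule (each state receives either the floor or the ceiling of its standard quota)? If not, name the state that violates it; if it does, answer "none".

Gamma

Standard quotas: Alpha 8.693, Beta 12.603, Gamma 73.926, Delta 13.214, Epsilon 6.937, Zeta 1.121, Eta 1.507.
Jefferson allocation: Alpha 8, Beta 12, Gamma 76, Delta 13, Epsilon 7, Zeta 1, Eta 1.
Gamma has quota 73.926 (lower 73, upper 74) but receives 76 — outside the quota interval.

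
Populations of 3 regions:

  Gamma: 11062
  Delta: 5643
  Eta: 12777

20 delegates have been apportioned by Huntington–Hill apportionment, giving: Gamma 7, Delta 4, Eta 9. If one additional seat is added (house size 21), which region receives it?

Gamma

Priority for the next seat is population ÷ (√(s·(s+1))).
Priorities: Gamma 1478.222, Delta 1261.813, Eta 1346.814.
Highest priority: Gamma.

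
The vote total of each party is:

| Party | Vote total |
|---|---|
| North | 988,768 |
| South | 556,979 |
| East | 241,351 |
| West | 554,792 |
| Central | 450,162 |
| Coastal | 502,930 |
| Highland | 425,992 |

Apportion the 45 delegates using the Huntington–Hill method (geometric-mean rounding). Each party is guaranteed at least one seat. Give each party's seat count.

North=12, South=7, East=3, West=7, Central=5, Coastal=6, Highland=5

With divisor 83897: modified quotas North 11.785, South 6.639, East 2.877, West 6.613, Central 5.366, Coastal 5.995, Highland 5.078.
Geometric-mean thresholds: North √(11·12)=11.489, South √(6·7)=6.481, East √(2·3)=2.449, West √(6·7)=6.481, Central √(5·6)=5.477, Coastal √(5·6)=5.477, Highland √(5·6)=5.477.
Each quota rounded against its threshold gives North 12, South 7, East 3, West 7, Central 5, Coastal 6, Highland 5 (total 45).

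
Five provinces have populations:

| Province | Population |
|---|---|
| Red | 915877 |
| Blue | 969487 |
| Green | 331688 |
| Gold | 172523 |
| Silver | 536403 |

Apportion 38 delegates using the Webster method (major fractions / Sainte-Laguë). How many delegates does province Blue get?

Standard divisor 2925978/38 ≈ 76999.421; standard quotas: Red 11.895, Blue 12.591, Green 4.308, Gold 2.241, Silver 6.966.
Rounding to the nearest integer gives Red 12, Blue 13, Green 4, Gold 2, Silver 7 — total 38, matching the house size, so no adjustment is needed.
Blue receives 13.

13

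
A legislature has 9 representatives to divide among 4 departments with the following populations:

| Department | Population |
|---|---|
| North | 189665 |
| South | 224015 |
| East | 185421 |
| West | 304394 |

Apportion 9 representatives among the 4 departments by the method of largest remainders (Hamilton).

North 2, South 2, East 2, West 3

The standard divisor is 903495/9 ≈ 100388.333.
Standard quotas: North 1.8893, South 2.2315, East 1.8470, West 3.0322.
Lower quotas: North 1, South 2, East 1, West 3 (sum 7, leaving 2 seats).
Remainders in descending order: North 0.8893, East 0.8470, South 0.2315, West 0.0322.
Largest remainders: North, East receive the extra seats.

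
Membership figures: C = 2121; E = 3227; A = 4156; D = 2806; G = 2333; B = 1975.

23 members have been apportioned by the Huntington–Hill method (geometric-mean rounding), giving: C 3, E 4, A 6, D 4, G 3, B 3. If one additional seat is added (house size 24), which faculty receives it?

Priority for the next seat is population ÷ (√(s·(s+1))).
Priorities: C 612.280, E 721.579, A 641.285, D 627.441, G 673.479, B 570.133.
Highest priority: E.

E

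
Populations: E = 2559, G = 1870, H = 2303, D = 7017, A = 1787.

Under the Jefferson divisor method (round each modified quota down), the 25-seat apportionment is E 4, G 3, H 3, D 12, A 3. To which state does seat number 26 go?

Priority for the next seat is population ÷ (current seats + 1).
Priorities: E 511.800, G 467.500, H 575.750, D 539.769, A 446.750.
Highest priority: H.

H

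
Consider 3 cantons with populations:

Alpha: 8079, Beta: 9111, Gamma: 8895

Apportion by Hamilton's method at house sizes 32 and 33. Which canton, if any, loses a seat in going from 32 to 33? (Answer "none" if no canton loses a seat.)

none

At 32 seats: Alpha 10, Beta 11, Gamma 11.
At 33 seats: Alpha 10, Beta 12, Gamma 11.
No canton's allocation decreased.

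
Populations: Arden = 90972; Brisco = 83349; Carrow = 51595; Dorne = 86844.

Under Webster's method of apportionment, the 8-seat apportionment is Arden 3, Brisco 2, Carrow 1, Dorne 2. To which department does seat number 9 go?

Priority for the next seat is population ÷ (current seats + 0.5).
Priorities: Arden 25992.000, Brisco 33339.600, Carrow 34396.667, Dorne 34737.600.
Highest priority: Dorne.

Dorne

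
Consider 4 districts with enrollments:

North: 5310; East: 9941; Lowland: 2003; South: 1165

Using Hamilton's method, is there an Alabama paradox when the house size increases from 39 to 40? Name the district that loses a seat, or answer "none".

At 39 seats: North 11, East 21, Lowland 4, South 3.
At 40 seats: North 12, East 22, Lowland 4, South 2.
South drops from 3 to 2.

South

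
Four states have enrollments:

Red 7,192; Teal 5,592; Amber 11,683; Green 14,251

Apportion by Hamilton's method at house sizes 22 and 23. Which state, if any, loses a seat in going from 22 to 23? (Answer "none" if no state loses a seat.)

At 22 seats: Red 4, Teal 3, Amber 7, Green 8.
At 23 seats: Red 4, Teal 3, Amber 7, Green 9.
No state's allocation decreased.

none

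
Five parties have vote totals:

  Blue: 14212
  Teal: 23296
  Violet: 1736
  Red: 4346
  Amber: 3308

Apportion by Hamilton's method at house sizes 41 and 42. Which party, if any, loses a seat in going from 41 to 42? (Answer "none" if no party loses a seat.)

At 41 seats: Blue 12, Teal 20, Violet 2, Red 4, Amber 3.
At 42 seats: Blue 13, Teal 21, Violet 1, Red 4, Amber 3.
Violet drops from 2 to 1.

Violet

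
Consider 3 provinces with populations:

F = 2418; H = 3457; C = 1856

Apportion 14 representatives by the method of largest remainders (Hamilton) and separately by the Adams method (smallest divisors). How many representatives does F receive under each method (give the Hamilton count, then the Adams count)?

5 and 4

Hamilton: F 5, H 6, C 3.
Adams: F 4, H 6, C 4.
F gets 5 under Hamilton and 4 under Adams.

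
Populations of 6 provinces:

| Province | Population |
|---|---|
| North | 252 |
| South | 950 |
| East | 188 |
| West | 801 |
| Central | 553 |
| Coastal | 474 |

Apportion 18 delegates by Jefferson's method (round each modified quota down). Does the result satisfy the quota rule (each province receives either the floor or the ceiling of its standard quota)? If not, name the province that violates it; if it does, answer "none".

none

Standard quotas: North 1.410, South 5.314, East 1.052, West 4.480, Central 3.093, Coastal 2.651.
Jefferson allocation: North 1, South 6, East 1, West 5, Central 3, Coastal 2.
Every allocation lies between the lower and upper quota.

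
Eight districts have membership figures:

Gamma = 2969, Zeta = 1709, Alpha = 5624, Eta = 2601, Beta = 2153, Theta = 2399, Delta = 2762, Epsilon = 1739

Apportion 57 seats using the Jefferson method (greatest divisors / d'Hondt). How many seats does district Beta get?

6

Standard divisor 21956/57 ≈ 385.193; standard quotas: Gamma 7.708, Zeta 4.437, Alpha 14.600, Eta 6.752, Beta 5.589, Theta 6.228, Delta 7.170, Epsilon 4.515.
Rounding down gives 7, 4, 14, 6, 5, 6, 7, 4 = 53 seats, so the divisor must be adjusted.
With modified divisor 355: modified quotas Gamma 8.363, Zeta 4.814, Alpha 15.842, Eta 7.327, Beta 6.065, Theta 6.758, Delta 7.780, Epsilon 4.899.
Rounding down: Gamma 8, Zeta 4, Alpha 15, Eta 7, Beta 6, Theta 6, Delta 7, Epsilon 4 (total 57).
Beta receives 6.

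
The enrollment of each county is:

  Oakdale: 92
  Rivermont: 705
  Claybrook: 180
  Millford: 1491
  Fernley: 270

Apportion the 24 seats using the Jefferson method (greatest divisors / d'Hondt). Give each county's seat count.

Standard divisor 2738/24 ≈ 114.083; standard quotas: Oakdale 0.806, Rivermont 6.180, Claybrook 1.578, Millford 13.069, Fernley 2.367.
Rounding down gives 0, 6, 1, 13, 2 = 22 seats, so the divisor must be adjusted.
With modified divisor 100: modified quotas Oakdale 0.920, Rivermont 7.050, Claybrook 1.800, Millford 14.910, Fernley 2.700.
Rounding down: Oakdale 0, Rivermont 7, Claybrook 1, Millford 14, Fernley 2 (total 24).

Oakdale 0; Rivermont 7; Claybrook 1; Millford 14; Fernley 2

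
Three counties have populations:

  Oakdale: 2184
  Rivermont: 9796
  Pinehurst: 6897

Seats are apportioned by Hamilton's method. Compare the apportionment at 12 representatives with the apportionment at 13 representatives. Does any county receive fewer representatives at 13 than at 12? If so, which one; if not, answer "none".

Oakdale

At 12 seats: Oakdale 2, Rivermont 6, Pinehurst 4.
At 13 seats: Oakdale 1, Rivermont 7, Pinehurst 5.
Oakdale drops from 2 to 1.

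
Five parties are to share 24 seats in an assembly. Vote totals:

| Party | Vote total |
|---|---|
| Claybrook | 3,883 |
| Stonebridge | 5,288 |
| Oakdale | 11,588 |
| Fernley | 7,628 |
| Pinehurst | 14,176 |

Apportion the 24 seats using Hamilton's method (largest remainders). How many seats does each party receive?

Standard divisor: 42563 ÷ 24 ≈ 1773.458.
Standard quotas: Claybrook 2.1895, Stonebridge 2.9817, Oakdale 6.5341, Fernley 4.3012, Pinehurst 7.9934.
Lower quotas: Claybrook 2, Stonebridge 2, Oakdale 6, Fernley 4, Pinehurst 7 (sum 21, leaving 3 seats).
Remainders in descending order: Pinehurst 0.9934, Stonebridge 0.9817, Oakdale 0.5341, Fernley 0.3012, Claybrook 0.1895.
The surplus seats go to Pinehurst, Stonebridge, Oakdale.

Claybrook=2, Stonebridge=3, Oakdale=7, Fernley=4, Pinehurst=8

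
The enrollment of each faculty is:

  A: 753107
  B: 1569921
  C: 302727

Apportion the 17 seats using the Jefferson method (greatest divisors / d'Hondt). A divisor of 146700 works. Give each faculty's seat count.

With modified divisor 146700: modified quotas A 5.134, B 10.702, C 2.064.
Rounding down: A 5, B 10, C 2 (total 17).

A 5; B 10; C 2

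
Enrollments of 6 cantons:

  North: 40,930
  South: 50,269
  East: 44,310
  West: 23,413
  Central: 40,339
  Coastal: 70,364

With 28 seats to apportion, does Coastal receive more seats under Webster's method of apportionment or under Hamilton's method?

Webster: North 4, South 5, East 5, West 2, Central 4, Coastal 8.
Hamilton: North 4, South 5, East 5, West 3, Central 4, Coastal 7.
Coastal gets 8 under Webster and 7 under Hamilton.

Webster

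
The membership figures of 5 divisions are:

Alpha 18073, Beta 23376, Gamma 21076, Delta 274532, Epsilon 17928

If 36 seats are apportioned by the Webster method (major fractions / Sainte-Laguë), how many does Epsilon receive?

Standard divisor 354985/36 ≈ 9860.694; standard quotas: Alpha 1.833, Beta 2.371, Gamma 2.137, Delta 27.841, Epsilon 1.818.
Rounding to the nearest integer gives Alpha 2, Beta 2, Gamma 2, Delta 28, Epsilon 2 — total 36, matching the house size, so no adjustment is needed.
Epsilon receives 2.

2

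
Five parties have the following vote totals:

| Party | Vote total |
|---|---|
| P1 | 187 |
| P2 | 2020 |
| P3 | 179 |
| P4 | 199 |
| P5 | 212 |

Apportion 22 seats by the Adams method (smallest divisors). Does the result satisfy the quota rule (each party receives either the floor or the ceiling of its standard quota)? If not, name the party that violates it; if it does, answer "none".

P2

Standard quotas: P1 1.471, P2 15.888, P3 1.408, P4 1.565, P5 1.668.
Adams allocation: P1 2, P2 14, P3 2, P4 2, P5 2.
P2 has quota 15.888 (lower 15, upper 16) but receives 14 — outside the quota interval.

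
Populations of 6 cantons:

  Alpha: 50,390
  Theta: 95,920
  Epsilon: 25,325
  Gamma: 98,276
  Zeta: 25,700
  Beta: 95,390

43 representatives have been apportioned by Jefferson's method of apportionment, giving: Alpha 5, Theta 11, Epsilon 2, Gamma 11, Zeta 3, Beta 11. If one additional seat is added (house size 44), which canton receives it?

Priority for the next seat is population ÷ (current seats + 1).
Priorities: Alpha 8398.333, Theta 7993.333, Epsilon 8441.667, Gamma 8189.667, Zeta 6425.000, Beta 7949.167.
Highest priority: Epsilon.

Epsilon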